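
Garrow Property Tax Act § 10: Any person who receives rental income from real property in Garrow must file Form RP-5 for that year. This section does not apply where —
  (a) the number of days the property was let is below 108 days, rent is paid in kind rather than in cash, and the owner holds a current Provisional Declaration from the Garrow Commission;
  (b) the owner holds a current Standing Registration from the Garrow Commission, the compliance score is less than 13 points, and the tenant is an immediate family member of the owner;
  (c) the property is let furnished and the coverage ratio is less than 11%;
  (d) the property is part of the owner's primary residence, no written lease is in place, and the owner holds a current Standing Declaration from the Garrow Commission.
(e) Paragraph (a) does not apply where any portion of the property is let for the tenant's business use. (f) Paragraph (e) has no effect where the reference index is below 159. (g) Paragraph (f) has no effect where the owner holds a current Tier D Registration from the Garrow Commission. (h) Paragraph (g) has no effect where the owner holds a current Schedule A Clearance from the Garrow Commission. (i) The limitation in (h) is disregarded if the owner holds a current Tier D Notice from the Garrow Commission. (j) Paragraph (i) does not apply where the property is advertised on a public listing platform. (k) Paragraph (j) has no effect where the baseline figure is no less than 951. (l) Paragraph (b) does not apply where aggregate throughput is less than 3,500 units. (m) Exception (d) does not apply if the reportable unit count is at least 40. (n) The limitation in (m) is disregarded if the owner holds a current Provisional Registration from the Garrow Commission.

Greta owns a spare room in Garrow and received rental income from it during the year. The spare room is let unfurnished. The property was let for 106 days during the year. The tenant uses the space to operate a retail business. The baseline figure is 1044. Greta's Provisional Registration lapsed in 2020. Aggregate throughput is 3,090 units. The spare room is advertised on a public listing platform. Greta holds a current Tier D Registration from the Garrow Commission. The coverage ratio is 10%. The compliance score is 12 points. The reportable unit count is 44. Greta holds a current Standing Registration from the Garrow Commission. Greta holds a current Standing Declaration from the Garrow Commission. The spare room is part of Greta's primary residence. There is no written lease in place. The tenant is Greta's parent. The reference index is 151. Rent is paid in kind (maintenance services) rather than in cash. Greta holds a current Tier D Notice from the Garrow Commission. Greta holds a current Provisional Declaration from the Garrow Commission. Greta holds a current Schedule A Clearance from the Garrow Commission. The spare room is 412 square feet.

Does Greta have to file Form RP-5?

Yes — Greta must file Form RP-5.

Exception (a) is satisfied on its face — the number of days the property was let is 106 days, below the 108 days limit; rent is paid in kind; a current Provisional Declaration is held. But: (e) operates against (a): the space is let for business use. (f) would limit (e) — the reference index is 151, below the 159 limit — but (g) sets (f) aside: (g) is triggered — a current Tier D Registration is held. (h) is engaged (a current Schedule A Clearance is held), but yields to (i): (i) operates against (h): a current Tier D Notice is held. (j) would limit (i) — the property is publicly advertised — but (k) sets (j) aside: (k) operates — the baseline figure is 1,044, meeting the 951 threshold. So (a) is unavailable.
Exception (b) is satisfied on its face — a current Standing Registration is held; the compliance score is 12 points, less than the 13 points limit; the tenant is an immediate family member. But applying paragraph (l): (l) operates against (b): aggregate throughput is 3,090 units, less than the 3,500 units limit. Exception (b) does not apply.
Exception (c) does not apply: the property is let unfurnished.
All of (d)'s requirements are met (the spare room is part of the primary residence; there is no written lease; a current Standing Declaration is held). But: (m) is triggered — the reportable unit count is 44, meeting the 40 threshold. (n) is not engaged (there is no Provisional Registration in force), so (m) stands. (d) is therefore removed.
None of the exceptions is available; § 10 applies in full.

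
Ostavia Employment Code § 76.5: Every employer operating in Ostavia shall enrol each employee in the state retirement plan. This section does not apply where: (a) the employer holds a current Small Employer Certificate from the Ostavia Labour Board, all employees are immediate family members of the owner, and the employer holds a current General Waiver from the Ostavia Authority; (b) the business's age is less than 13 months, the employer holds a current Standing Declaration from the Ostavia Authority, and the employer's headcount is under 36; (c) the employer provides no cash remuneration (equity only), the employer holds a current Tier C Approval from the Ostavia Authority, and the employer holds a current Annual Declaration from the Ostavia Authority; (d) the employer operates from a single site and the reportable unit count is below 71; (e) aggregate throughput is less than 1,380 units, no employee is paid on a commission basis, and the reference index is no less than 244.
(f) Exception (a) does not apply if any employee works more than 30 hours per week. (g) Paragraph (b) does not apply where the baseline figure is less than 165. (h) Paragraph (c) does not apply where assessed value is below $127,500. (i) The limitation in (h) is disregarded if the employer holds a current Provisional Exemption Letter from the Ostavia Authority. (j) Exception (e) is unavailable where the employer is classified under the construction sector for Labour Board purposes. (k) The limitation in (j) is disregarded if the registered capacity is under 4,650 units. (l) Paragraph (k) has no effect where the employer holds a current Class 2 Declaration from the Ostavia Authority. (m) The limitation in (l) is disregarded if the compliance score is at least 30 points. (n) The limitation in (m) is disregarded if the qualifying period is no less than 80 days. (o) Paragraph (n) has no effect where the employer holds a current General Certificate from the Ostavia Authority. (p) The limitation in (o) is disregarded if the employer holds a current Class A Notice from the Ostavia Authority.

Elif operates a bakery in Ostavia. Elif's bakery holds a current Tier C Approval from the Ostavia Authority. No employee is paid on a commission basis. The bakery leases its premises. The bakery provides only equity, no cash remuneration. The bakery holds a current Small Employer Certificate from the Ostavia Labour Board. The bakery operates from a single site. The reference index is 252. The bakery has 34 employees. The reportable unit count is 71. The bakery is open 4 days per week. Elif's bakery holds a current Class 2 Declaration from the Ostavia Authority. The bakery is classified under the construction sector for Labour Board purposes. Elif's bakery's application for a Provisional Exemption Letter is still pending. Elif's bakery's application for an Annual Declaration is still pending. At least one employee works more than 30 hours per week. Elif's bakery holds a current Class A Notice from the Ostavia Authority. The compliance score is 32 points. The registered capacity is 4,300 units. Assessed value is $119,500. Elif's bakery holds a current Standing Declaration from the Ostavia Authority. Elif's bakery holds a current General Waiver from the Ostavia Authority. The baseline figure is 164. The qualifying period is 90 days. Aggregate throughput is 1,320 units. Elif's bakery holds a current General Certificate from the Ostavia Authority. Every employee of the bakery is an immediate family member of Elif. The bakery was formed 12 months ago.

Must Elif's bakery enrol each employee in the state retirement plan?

Yes — Elif's bakery must enrol each employee in the state retirement plan.

All of (a)'s requirements are met (a current Small Employer Certificate is held; every employee is an immediate family member; a current General Waiver is held). However, paragraph (f) must be considered: (f) operates against (a): at least one employee exceeds 30 hours/week. (a) is therefore removed.
Exception (b)'s conditions are all satisfied: the business's age is 12 months, less than the 13 months limit; a current Standing Declaration is held; the employer's headcount is 34, under the 36 limit. But: (g) operates against (b): the baseline figure is 164, less than the 165 limit. (b) is therefore removed.
Exception (c) does not apply: the Annual Declaration is not current.
Exception (d) requires that the reportable unit count is below 71; but the reportable unit count is 71, not below 71, so (d) is unavailable.
Exception (e)'s conditions are all satisfied: aggregate throughput is 1,320 units, less than the 1,380 units limit; no employee is paid on commission; the reference index is 252, meeting the 244 threshold. But applying paragraphs (j)–(p): (j) is engaged — the bakery is classified under the construction sector. (k) is engaged (the registered capacity is 4,300 units, under the 4,650 units limit), but is overridden by (l): (l) operates against (k): a current Class 2 Declaration is held. (m) is engaged (the compliance score is 32 points, meeting the 30 points threshold), but is set aside by (n): (n) operates against (m): the qualifying period is 90 days, meeting the 80 days threshold. (o) would limit (n) — a current General Certificate is held — but (p) sets (o) aside: (p) is engaged — a current Class A Notice is held. Exception (e) does not apply.
No exception is made out. Elif's bakery falls within the general rule.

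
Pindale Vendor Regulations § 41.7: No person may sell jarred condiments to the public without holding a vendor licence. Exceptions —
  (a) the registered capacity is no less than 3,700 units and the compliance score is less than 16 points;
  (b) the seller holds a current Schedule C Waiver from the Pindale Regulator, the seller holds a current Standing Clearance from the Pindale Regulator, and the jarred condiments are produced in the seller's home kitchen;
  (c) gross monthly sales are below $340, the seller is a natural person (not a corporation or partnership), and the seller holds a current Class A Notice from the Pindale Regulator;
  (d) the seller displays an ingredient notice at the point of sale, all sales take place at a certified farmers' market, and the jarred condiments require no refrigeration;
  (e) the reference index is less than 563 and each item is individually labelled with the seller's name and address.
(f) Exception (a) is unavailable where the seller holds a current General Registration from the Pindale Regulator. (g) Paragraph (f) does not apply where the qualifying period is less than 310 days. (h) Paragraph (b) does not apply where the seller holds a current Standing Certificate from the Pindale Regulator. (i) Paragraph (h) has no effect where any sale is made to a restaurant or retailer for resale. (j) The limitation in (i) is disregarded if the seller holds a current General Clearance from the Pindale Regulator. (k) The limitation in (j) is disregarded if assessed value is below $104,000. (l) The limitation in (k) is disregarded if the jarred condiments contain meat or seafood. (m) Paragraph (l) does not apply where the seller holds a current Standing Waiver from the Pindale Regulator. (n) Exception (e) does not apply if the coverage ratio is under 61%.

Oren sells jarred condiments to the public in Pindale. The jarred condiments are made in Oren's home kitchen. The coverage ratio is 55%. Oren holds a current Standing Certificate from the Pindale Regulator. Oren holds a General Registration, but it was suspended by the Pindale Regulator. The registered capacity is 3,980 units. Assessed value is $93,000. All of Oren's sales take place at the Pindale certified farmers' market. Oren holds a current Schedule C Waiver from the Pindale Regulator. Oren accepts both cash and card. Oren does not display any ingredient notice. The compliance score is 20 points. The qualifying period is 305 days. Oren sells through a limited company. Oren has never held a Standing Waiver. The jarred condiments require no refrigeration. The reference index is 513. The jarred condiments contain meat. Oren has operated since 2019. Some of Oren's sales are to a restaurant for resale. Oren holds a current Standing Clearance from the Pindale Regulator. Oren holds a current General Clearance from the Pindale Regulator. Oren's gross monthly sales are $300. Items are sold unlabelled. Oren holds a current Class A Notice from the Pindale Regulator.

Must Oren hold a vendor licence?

Yes — Oren must hold a vendor licence.

Exception (a) requires that the compliance score is less than 16 points; but the compliance score is 20 points, not less than 16 points, so (a) is unavailable.
All of (b)'s requirements are met (a current Schedule C Waiver is held; a current Standing Clearance is held; the jarred condiments are home-kitchen produced). Turning to paragraphs (h)–(m): (h) operates against (b): a current Standing Certificate is held. (i) is engaged (some sales are to a restaurant for resale), but is itself disapplied by (j): (j) operates against (i): a current General Clearance is held. (k) would limit (j) — assessed value is $93,000, below the $104,000 limit — but (l) sets (k) aside: (l) operates against (k): the jarred condiments contain meat. (m), which would lift (l), is not triggered — no current Standing Waiver is held. (b) is therefore removed.
Exception (c) fails — the seller operates through a limited company.
Exception (d) does not apply: no ingredient notice is displayed.
Exception (e) does not apply: items are sold unlabelled.
No exception is made out. Oren falls within the general rule.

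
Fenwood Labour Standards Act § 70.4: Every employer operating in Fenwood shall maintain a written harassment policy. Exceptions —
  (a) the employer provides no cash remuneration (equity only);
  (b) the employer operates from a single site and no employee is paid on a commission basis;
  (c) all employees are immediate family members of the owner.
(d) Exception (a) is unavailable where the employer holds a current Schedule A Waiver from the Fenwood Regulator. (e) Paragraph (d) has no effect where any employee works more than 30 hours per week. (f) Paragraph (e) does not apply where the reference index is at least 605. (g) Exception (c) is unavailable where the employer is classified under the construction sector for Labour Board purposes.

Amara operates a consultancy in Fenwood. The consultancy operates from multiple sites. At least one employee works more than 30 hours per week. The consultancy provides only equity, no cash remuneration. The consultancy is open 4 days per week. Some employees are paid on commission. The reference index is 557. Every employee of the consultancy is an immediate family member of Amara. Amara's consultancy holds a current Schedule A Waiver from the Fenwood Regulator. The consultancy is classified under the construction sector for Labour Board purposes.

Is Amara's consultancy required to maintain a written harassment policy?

Exception (a): remuneration is equity-only — every condition holds. Considering the limiting provisions: (d) operates (a current Schedule A Waiver is held), but is displaced by (e): (e) operates — at least one employee exceeds 30 hours/week. (f) does not operate here (the reference index is 557, short of 605), so (e) stands. (a) remains available.
Exception (b) requires that the employer operates from a single site; but the employer operates from multiple sites, so (b) is unavailable.
All of (c)'s requirements are met (every employee is an immediate family member). Turning to paragraph (g): (g) operates against (c): the consultancy is classified under the construction sector. So (c) is unavailable.

No — exception (a) applies; Amara's consultancy is not required to maintain a written harassment policy.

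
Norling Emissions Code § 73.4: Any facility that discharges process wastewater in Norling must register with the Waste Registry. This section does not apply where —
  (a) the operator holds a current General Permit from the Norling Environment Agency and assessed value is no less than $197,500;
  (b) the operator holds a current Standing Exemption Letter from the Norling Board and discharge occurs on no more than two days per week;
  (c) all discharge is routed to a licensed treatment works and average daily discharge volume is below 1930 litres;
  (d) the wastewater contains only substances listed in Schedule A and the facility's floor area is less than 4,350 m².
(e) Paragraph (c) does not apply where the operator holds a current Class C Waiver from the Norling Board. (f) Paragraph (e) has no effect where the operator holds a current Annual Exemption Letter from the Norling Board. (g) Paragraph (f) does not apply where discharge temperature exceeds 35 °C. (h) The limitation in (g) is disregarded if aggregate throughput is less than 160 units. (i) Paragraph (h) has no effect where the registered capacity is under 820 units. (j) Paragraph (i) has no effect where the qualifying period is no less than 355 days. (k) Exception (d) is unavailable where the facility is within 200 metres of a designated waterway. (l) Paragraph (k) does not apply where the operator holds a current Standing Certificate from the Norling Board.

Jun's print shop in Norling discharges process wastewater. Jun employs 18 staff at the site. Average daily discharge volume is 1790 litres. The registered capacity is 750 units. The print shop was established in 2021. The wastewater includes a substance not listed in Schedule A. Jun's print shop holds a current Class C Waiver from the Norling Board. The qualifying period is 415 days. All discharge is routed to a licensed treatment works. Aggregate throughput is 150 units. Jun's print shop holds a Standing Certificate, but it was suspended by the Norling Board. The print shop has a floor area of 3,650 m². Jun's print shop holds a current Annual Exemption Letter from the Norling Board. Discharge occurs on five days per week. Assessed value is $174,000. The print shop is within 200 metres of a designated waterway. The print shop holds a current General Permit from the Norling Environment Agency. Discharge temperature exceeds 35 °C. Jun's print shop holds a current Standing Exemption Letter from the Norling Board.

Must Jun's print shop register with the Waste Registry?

No — exception (c) applies; Jun's print shop is not required to register with the Waste Registry.

Exception (a) fails — assessed value is $174,000, short of $197,500.
Exception (b) does not apply: discharge occurs on five days per week.
Exception (c): discharge is routed to a licensed treatment works; average daily discharge volume is 1790 litres, below the 1930 litres limit — every condition holds. Considering the limiting provisions: (e) applies (a current Class C Waiver is held), but is displaced by (f): (f) operates — a current Annual Exemption Letter is held. (g) would limit (f) — discharge temperature exceeds 35 °C — but (h) sets (g) aside: (h) is triggered — aggregate throughput is 150 units, less than the 160 units limit. (i) is triggered (the registered capacity is 750 units, under the 820 units limit), but yields to (j): (j) operates — the qualifying period is 415 days, meeting the 355 days threshold. (c) remains available.
Exception (d) does not apply: the wastewater includes a non-Schedule-A substance.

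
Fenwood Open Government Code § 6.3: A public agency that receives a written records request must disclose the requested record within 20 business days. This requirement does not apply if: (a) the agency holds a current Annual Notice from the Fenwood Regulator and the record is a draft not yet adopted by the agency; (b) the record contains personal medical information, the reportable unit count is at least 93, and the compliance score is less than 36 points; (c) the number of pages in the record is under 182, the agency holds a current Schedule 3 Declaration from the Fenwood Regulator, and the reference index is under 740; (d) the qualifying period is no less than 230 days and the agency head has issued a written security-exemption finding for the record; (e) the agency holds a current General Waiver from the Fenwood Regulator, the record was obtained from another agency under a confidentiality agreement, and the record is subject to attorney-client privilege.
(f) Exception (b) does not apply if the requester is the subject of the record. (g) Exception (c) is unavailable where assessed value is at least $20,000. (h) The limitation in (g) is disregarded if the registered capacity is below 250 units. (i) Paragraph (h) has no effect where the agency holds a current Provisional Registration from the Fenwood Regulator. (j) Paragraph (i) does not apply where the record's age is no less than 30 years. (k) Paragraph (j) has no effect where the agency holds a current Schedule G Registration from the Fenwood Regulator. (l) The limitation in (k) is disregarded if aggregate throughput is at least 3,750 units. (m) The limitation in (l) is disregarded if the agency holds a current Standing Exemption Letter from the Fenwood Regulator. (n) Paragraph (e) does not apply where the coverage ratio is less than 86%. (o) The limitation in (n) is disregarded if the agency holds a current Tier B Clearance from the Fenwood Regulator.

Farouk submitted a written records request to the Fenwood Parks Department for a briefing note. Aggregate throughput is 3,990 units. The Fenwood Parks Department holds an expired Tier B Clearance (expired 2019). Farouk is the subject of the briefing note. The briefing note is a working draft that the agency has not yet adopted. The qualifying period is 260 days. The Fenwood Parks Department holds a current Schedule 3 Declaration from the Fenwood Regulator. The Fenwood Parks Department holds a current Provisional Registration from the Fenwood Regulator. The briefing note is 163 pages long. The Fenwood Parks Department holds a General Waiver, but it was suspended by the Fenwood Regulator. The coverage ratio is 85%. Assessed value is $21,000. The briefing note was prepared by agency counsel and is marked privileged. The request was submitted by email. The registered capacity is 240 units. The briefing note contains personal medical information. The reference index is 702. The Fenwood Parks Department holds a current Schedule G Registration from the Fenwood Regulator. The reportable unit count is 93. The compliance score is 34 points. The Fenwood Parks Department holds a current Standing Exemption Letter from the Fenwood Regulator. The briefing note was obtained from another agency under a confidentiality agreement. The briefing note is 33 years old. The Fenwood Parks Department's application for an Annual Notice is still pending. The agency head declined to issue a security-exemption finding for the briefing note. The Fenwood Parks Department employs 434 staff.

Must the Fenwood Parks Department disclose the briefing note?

Yes — the Fenwood Parks Department must disclose the briefing note.

Exception (a) does not apply: the Annual Notice is not current.
Exception (b): the briefing note contains personal medical information; the reportable unit count is 93, meeting the 93 threshold; the compliance score is 34 points, less than the 36 points limit — every condition holds. However, paragraph (f) must be considered: (f) is triggered — Farouk is the subject of the briefing note. (b) is therefore removed.
Exception (c): the number of pages in the record is 163, under the 182 limit; a current Schedule 3 Declaration is held; the reference index is 702, under the 740 limit — every condition holds. Turning to paragraphs (g)–(m): (g) operates — assessed value is $21,000, meeting the $20,000 threshold. (h) operates (the registered capacity is 240 units, below the 250 units limit), but is itself disapplied by (i): (i) is engaged — a current Provisional Registration is held. (j) would limit (i) — the record's age is 33 years, meeting the 30 years threshold — but (k) sets (j) aside: (k) operates against (j): a current Schedule G Registration is held. (l) would limit (k) — aggregate throughput is 3,990 units, meeting the 3,750 units threshold — but (m) sets (l) aside: (m) operates against (l): a current Standing Exemption Letter is held. So (c) is unavailable.
Exception (d) does not apply: the agency head declined to issue a security-exemption finding.
Exception (e) does not apply: there is no General Waiver in force.
No exception displaces § 6.3.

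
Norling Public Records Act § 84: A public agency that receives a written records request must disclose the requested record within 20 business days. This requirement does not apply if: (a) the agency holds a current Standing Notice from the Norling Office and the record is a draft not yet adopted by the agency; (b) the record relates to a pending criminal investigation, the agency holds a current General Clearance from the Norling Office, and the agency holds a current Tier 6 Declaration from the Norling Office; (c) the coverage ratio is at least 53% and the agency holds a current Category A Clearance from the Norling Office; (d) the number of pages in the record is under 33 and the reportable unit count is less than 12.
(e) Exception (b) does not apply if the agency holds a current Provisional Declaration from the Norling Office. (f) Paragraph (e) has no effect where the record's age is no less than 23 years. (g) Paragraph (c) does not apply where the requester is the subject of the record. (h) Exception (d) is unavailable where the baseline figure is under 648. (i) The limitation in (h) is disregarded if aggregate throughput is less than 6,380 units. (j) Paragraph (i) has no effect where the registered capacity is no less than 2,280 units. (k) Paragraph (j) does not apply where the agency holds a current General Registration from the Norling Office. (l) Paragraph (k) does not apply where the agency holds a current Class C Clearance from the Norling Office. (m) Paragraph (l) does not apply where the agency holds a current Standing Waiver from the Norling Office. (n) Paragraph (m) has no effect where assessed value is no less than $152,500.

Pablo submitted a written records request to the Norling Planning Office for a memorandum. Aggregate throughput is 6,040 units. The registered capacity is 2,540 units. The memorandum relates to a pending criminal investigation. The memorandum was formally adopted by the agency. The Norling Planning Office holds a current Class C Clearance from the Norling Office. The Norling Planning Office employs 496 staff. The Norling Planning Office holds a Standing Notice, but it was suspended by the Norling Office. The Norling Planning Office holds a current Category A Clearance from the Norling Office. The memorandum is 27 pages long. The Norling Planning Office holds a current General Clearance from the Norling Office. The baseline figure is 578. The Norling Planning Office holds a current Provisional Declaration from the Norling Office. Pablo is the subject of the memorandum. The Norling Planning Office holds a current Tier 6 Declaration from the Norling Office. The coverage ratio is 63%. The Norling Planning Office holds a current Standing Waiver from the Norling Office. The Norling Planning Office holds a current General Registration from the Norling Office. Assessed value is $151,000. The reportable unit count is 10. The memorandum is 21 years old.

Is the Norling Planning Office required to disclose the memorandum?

Exception (a) does not apply: the Standing Notice is not current.
All of (b)'s requirements are met (the memorandum relates to a pending investigation; a current General Clearance is held; a current Tier 6 Declaration is held). But applying paragraphs (e)–(f): (e) applies — a current Provisional Declaration is held. (f), which would lift (e), is not triggered — the record's age is 21 years, short of 23 years. (b) is therefore removed.
Exception (c): the coverage ratio is 63%, meeting the 53% threshold; a current Category A Clearance is held — every condition holds. But applying paragraph (g): (g) operates against (c): Pablo is the subject of the memorandum. So (c) is unavailable.
Exception (d) is satisfied on its face — the number of pages in the record is 27, under the 33 limit; the reportable unit count is 10, less than the 12 limit. Applying paragraphs (h)–(n): (h) is triggered (the baseline figure is 578, under the 648 limit), but is overridden by (i): (i) operates against (h): aggregate throughput is 6,040 units, less than the 6,380 units limit. (j) would limit (i) — the registered capacity is 2,540 units, meeting the 2,280 units threshold — but (k) sets (j) aside: (k) applies — a current General Registration is held. (l) would limit (k) — a current Class C Clearance is held — but (m) sets (l) aside: (m) applies — a current Standing Waiver is held. (n), which would lift (m), is inapplicable — assessed value is $151,000, short of $152,500. (d) remains available.

No — exception (d) applies; the Norling Planning Office is not required to disclose the memorandum.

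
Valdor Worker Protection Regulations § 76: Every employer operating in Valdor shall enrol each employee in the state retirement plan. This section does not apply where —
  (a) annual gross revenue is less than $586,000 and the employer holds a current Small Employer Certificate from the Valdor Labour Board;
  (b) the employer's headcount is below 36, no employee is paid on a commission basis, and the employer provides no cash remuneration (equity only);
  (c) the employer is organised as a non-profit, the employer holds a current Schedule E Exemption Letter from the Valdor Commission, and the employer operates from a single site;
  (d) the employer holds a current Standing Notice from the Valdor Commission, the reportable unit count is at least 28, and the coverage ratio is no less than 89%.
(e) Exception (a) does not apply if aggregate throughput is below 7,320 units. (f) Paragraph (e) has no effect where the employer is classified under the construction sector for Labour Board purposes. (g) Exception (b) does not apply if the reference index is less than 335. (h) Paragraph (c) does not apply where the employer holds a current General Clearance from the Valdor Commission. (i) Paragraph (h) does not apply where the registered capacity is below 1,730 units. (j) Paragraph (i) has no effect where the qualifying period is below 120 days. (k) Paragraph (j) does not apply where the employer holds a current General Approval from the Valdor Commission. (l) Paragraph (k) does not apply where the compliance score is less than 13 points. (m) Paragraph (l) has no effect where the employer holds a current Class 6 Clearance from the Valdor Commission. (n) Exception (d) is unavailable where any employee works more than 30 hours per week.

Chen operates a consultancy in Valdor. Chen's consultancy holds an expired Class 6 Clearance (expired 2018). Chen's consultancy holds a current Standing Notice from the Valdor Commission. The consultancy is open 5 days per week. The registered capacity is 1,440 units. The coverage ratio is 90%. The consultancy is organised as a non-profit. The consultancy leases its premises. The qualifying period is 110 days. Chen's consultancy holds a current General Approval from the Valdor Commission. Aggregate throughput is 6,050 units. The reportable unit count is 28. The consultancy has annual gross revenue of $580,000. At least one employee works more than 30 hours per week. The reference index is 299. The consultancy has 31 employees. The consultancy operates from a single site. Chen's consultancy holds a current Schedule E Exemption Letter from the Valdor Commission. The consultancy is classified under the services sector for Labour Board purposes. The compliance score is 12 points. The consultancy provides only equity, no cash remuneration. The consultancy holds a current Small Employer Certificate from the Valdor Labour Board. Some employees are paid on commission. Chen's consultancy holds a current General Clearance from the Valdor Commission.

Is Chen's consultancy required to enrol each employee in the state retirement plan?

Yes — Chen's consultancy must enrol each employee in the state retirement plan.

Exception (a) is satisfied on its face — annual gross revenue is $580,000, less than the $586,000 limit; a current Small Employer Certificate is held. However, paragraphs (e)–(f) must be considered: (e) operates against (a): aggregate throughput is 6,050 units, below the 7,320 units limit. (f), which would lift (e), is inapplicable — the consultancy is classified under the services sector. So (a) is unavailable.
Exception (b) fails — some employees are paid on commission.
All of (c)'s requirements are met (the employer is a non-profit; a current Schedule E Exemption Letter is held; the employer operates from a single site). But: (h) applies — a current General Clearance is held. (i) would limit (h) — the registered capacity is 1,440 units, below the 1,730 units limit — but (j) sets (i) aside: (j) operates against (i): the qualifying period is 110 days, below the 120 days limit. (k) is engaged (a current General Approval is held), but is itself disapplied by (l): (l) operates — the compliance score is 12 points, less than the 13 points limit. (m), which would lift (l), is not engaged — there is no Class 6 Clearance in force. So (c) is unavailable.
Exception (d)'s conditions are all satisfied: a current Standing Notice is held; the reportable unit count is 28, meeting the 28 threshold; the coverage ratio is 90%, meeting the 89% threshold. Turning to paragraph (n): (n) operates against (d): at least one employee exceeds 30 hours/week. Exception (d) does not apply.
No exception displaces § 76.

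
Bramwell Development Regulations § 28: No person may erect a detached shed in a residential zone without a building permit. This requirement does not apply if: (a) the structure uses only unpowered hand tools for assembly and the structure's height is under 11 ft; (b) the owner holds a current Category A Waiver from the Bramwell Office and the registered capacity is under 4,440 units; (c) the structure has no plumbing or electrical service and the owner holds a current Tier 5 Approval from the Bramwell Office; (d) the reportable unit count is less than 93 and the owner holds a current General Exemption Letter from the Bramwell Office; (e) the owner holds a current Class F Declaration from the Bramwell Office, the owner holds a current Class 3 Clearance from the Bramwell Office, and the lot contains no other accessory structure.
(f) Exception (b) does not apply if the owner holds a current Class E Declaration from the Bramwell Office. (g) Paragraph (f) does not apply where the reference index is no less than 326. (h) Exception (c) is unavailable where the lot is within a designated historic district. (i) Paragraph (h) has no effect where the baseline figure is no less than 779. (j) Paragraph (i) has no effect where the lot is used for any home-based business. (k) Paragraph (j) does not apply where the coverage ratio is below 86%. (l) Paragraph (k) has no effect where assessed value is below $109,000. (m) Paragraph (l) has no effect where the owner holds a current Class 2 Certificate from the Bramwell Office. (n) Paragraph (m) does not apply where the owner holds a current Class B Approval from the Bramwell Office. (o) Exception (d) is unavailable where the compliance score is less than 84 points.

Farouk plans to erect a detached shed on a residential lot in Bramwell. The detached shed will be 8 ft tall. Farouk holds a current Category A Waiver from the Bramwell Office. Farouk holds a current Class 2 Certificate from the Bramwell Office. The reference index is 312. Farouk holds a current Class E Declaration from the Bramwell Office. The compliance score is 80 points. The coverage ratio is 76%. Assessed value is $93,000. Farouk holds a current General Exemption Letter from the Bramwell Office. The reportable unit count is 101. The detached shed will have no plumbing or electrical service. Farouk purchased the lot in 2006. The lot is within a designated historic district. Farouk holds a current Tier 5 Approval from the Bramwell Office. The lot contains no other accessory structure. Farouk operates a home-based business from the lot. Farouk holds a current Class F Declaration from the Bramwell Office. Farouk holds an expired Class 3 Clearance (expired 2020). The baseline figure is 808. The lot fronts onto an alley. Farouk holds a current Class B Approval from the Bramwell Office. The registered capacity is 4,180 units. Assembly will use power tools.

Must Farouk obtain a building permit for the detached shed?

Exception (a) does not apply: assembly uses power tools.
All of (b)'s requirements are met (a current Category A Waiver is held; the registered capacity is 4,180 units, under the 4,440 units limit). But: (f) operates against (b): a current Class E Declaration is held. (g) is not engaged (the reference index is 312, short of 326), so (f) stands. (b) is therefore removed.
Exception (c)'s conditions are all satisfied: there is no plumbing or electrical service; a current Tier 5 Approval is held. But applying paragraphs (h)–(n): (h) operates against (c): the lot is in a historic district. (i) would limit (h) — the baseline figure is 808, meeting the 779 threshold — but (j) sets (i) aside: (j) operates against (i): a home-based business operates on the lot. (k) would limit (j) — the coverage ratio is 76%, below the 86% limit — but (l) sets (k) aside: (l) is engaged — assessed value is $93,000, below the $109,000 limit. (m) would limit (l) — a current Class 2 Certificate is held — but (n) sets (m) aside: (n) operates against (m): a current Class B Approval is held. So (c) is unavailable.
Exception (d) does not apply: the reportable unit count is 101, not less than 93.
Exception (e) fails — no current Class 3 Clearance is held.
No exception displaces § 28.

Yes — Farouk must obtain a building permit.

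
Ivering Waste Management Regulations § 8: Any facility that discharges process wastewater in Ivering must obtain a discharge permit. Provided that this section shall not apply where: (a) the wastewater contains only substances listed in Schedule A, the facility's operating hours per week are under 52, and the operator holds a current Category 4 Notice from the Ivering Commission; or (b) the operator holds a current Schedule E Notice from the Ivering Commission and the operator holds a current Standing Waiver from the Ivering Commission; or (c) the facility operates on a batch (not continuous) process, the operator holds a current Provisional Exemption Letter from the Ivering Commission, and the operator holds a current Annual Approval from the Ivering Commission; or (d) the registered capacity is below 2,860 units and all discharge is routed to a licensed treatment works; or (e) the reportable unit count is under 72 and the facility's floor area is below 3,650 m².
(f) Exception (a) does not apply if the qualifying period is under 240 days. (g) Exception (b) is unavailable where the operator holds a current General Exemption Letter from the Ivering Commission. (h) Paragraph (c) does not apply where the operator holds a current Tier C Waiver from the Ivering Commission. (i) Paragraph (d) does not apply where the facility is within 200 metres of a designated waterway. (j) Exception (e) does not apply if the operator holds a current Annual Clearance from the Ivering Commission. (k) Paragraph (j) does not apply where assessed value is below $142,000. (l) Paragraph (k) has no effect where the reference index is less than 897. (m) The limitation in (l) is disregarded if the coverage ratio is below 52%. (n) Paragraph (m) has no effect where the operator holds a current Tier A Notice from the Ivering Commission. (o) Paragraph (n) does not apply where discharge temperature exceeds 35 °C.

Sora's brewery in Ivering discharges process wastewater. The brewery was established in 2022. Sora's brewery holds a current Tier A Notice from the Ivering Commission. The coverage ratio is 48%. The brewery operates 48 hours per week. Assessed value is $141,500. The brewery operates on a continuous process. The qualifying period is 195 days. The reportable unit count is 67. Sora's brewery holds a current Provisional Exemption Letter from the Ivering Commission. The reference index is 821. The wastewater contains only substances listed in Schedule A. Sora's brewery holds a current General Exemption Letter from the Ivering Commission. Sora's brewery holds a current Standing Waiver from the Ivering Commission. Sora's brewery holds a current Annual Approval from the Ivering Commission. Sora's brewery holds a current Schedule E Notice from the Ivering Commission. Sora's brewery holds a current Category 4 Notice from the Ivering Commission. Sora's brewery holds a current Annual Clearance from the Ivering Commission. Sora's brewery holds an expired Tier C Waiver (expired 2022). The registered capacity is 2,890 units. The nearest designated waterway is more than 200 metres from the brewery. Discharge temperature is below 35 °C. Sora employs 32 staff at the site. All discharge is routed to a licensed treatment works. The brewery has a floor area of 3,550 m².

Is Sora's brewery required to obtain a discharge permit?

All of (a)'s requirements are met (the wastewater is Schedule-A-only; the facility's operating hours per week are 48, under the 52 limit; a current Category 4 Notice is held). However, paragraph (f) must be considered: (f) operates against (a): the qualifying period is 195 days, under the 240 days limit. Exception (a) does not apply.
Exception (b) is satisfied on its face — a current Schedule E Notice is held; a current Standing Waiver is held. But applying paragraph (g): (g) operates against (b): a current General Exemption Letter is held. (b) is therefore removed.
Exception (c) fails — the facility operates on a continuous process.
Exception (d) requires that the registered capacity is below 2,860 units; but the registered capacity is 2,890 units, not below 2,860 units, so (d) is unavailable.
Exception (e)'s conditions are all satisfied: the reportable unit count is 67, under the 72 limit; the facility's floor area is 3,550 m², below the 3,650 m² limit. However, paragraphs (j)–(o) must be considered: (j) operates against (e): a current Annual Clearance is held. (k) would limit (j) — assessed value is $141,500, below the $142,000 limit — but (l) sets (k) aside: (l) operates — the reference index is 821, less than the 897 limit. (m) applies (the coverage ratio is 48%, below the 52% limit), but is set aside by (n): (n) operates against (m): a current Tier A Notice is held. (o), which would lift (n), is not engaged — discharge temperature is below 35 °C. So (e) is unavailable.
Every exception is unavailable, so the rule governs.

Yes — Sora's brewery must obtain a discharge permit.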